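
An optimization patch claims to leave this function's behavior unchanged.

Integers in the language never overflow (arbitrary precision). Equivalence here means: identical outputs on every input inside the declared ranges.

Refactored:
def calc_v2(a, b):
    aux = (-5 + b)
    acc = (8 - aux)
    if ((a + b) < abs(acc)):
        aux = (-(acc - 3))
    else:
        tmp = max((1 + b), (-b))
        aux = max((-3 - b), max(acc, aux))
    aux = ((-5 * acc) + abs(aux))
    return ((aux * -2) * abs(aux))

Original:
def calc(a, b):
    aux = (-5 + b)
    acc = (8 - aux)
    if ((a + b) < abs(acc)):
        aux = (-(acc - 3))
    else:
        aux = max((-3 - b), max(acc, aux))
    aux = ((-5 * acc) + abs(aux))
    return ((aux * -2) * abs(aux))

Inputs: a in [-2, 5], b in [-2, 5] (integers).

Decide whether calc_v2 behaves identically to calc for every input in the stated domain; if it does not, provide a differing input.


The two are interchangeable: min/max/abs usage differs; also local variable names differ; also constant usage differs; also statement counts differ; also arithmetic usage differs, and every declared input agrees.
Tracing a=-1, b=2: calc: aux := -3 | acc := 11 | ((a + b) < abs(acc)): true | aux := -8 | aux := -47 | result 4418 | calc_v2: aux := -3 | acc := 11 | ((a + b) < abs(acc)): true | aux := -8 | aux := -47 | result 4418 — matching result 4418.
Every one of the 64 inputs gives matching results.
verdict: equivalent


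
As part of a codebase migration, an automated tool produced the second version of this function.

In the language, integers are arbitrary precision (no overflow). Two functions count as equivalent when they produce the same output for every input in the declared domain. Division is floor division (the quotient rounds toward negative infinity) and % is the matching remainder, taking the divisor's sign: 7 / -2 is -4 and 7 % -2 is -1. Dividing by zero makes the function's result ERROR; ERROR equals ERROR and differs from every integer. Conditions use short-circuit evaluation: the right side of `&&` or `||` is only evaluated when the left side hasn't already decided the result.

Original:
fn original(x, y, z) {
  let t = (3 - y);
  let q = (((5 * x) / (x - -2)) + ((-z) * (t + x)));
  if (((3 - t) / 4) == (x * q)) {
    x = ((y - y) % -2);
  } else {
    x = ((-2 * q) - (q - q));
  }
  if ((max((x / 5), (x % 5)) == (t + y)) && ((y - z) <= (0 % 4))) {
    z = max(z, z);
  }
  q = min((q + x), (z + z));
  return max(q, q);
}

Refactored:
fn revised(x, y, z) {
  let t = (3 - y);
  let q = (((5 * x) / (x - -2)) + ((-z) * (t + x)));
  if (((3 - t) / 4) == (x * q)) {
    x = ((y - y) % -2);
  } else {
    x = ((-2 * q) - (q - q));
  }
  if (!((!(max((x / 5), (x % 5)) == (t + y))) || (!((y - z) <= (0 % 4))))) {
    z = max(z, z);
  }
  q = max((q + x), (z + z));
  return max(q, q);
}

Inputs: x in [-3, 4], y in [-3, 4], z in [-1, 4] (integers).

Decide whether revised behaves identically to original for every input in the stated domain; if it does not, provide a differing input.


These are not equivalent — on x=-3, y=-3, z=-1 the outputs split (-18 vs -2).
original: t = 6; q = 18; (((3 - t) / 4) == (x * q)) -> false; x = -36; ((max((x / 5), (x % 5)) == (t + y)) && ((y - z) <= (0 % 4))) -> false; q = -18; return -18
revised: t = 6; q = 18; (((3 - t) / 4) == (x * q)) -> false; x = -36; (!((!(max((x / 5), (x % 5)) == (t + y))) || (!((y - z) <= (0 % 4))))) -> false; q = -2; return -2
verdict: not equivalent; witness: x=-3, y=-3, z=-1


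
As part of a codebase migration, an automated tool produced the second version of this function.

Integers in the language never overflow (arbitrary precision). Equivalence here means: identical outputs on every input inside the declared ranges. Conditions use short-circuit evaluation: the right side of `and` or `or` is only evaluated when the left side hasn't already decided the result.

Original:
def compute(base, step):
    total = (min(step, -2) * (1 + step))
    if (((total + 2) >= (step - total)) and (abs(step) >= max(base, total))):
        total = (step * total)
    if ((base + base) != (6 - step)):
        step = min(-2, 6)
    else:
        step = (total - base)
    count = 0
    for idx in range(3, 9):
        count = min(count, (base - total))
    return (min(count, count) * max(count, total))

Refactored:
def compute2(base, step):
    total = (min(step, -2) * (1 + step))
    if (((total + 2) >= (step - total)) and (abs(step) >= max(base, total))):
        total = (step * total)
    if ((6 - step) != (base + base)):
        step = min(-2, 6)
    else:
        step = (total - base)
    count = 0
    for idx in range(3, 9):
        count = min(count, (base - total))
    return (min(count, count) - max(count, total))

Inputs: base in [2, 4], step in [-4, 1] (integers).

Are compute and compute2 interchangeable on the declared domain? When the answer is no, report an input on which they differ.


There is a counterexample at base=2, step=-4: -120 on one side, -22 on the other.
compute: total becomes 12; next (((total + 2) >= (step - total)) and (abs(step) >= max(base, total))) evaluates to false; next ((base + base) != (6 - step)) evaluates to true; next step becomes -2; next count becomes 0; next at idx=3:; next count becomes -10; next at idx=4:; next count becomes -10; next at idx=5:; next count becomes -10; next at idx=6:; next count becomes -10; next at idx=7:; next count becomes -10; next at idx=8:; next count becomes -10; next final value -120
compute2: total becomes 12; next (((total + 2) >= (step - total)) and (abs(step) >= max(base, total))) evaluates to false; next ((6 - step) != (base + base)) evaluates to true; next step becomes -2; next count becomes 0; next at idx=3:; next count becomes -10; next at idx=4:; next count becomes -10; next at idx=5:; next count becomes -10; next at idx=6:; next count becomes -10; next at idx=7:; next count becomes -10; next at idx=8:; next count becomes -10; next final value -22
verdict: not equivalent; witness: base=2, step=-4


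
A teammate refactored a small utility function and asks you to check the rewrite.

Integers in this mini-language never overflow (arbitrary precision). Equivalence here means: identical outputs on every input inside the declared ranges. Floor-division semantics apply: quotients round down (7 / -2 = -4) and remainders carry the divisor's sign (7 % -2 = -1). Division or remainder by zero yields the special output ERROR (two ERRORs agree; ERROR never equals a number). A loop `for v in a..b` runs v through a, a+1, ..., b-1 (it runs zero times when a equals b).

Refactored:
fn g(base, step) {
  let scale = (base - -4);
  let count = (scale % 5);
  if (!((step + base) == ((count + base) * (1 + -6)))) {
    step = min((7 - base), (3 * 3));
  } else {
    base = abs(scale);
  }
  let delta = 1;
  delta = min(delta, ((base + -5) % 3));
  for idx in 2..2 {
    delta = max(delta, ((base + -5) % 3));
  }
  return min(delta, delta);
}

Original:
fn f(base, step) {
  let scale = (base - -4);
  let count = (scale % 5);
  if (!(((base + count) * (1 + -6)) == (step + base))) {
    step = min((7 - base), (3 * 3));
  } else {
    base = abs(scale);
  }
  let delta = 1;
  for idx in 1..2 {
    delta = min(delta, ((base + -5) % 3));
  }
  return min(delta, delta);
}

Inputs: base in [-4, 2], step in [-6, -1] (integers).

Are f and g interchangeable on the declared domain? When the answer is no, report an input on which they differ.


Although `min(delta, ((base + -5) % 3))` became `max(delta, ((base + -5) % 3))`, no input in the stated domain can expose it.
Tracing base=-1, step=-6: f: scale=3, then count=3, then (!(((base + count) * (1 + -6)) == (step + base))) is true, then step=8, then delta=1, then (idx=1), then delta=0, then returns 0 | g: scale=3, then count=3, then (!((step + base) == ((count + base) * (1 + -6)))) is true, then step=8, then delta=1, then delta=0, then the loop over idx runs zero times, then returns 0 — matching result 0.
An exhaustive pass over the 42 declared inputs shows identical outputs.
verdict: equivalent


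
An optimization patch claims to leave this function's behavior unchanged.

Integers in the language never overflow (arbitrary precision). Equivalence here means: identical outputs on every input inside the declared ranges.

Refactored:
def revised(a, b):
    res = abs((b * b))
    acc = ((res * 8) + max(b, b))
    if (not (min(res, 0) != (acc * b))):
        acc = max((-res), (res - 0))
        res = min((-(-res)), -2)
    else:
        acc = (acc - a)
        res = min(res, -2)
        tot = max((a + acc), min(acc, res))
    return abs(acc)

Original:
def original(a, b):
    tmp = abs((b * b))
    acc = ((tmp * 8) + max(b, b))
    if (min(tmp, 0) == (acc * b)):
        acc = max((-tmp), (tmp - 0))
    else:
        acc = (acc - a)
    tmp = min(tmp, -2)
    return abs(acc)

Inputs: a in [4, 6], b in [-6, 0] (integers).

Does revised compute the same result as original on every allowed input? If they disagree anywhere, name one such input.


Comparing the listings, the differences include: comparison usage differs, plus statement counts differ, plus arithmetic usage differs, plus local variable names differ, plus boolean connective usage differs, plus constant usage differs, plus min/max/abs usage differs.
Tracing a=6, b=-3: original: tmp := 9 | acc := 69 | (min(tmp, 0) == (acc * b)): false | acc := 63 | tmp := -2 | result 63 | revised: res := 9 | acc := 69 | (not (min(res, 0) != (acc * b))): false | acc := 63 | res := -2 | tot := 69 | result 63 — matching result 63.
Across all 21 domain points the two functions coincide.
verdict: equivalent


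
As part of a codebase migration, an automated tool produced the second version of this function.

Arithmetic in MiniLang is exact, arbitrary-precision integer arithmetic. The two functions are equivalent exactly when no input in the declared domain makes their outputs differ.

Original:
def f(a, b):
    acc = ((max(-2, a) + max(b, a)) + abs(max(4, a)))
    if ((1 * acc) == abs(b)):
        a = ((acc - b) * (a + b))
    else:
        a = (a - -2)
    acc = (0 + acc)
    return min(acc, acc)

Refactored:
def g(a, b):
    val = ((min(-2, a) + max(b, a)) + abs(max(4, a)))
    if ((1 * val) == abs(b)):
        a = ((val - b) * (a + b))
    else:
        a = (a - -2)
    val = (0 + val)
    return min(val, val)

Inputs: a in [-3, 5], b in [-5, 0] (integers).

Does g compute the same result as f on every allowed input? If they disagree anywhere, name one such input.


At a=-3, b=-5: f gives -1, g gives -2.
verdict: not equivalent; witness: a=-3, b=-5


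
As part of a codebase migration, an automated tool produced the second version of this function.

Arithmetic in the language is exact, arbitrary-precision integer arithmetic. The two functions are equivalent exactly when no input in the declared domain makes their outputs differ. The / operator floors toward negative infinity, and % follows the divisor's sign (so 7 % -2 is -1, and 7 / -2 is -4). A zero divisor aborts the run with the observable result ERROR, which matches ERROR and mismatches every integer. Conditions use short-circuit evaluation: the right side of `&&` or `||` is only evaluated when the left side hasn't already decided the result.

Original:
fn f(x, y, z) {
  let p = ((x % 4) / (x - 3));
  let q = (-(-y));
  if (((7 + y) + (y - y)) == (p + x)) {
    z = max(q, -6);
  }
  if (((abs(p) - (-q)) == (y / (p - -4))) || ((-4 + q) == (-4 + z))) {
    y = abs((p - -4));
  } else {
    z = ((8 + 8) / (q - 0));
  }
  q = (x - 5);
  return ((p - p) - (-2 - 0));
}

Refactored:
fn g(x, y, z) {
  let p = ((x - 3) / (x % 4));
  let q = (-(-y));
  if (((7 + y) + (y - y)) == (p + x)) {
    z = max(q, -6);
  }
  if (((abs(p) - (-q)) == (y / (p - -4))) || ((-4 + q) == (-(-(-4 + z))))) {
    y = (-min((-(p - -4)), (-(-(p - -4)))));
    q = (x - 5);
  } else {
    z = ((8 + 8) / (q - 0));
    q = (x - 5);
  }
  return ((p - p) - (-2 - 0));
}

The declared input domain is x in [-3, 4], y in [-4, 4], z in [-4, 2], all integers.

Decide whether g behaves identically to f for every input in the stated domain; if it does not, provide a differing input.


The rewrite breaks on x=0, y=-4, z=-4, where the results are 2 and ERROR.
f: p becomes 0; next q becomes -4; next (((7 + y) + (y - y)) == (p + x)) evaluates to false; next (((abs(p) - (-q)) == (y / (p - -4))) || ((-4 + q) == (-4 + z))) evaluates to true; next y becomes 4; next q becomes -5; next final value 2
g: hits division by zero so the output is ERROR
verdict: not equivalent; witness: x=0, y=-4, z=-4


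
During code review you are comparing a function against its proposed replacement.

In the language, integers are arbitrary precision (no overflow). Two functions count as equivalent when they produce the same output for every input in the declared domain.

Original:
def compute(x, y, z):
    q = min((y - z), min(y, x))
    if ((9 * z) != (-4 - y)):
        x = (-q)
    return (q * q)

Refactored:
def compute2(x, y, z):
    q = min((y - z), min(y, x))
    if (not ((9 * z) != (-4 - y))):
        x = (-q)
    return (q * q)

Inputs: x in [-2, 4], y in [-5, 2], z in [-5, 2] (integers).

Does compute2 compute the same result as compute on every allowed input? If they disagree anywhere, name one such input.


Equivalent. Whatever the rewrite altered, no input in the stated domain can expose a difference.
An exhaustive pass over the 448 declared inputs shows identical outputs.
As a probe, take x=2, y=-4, z=1: compute runs q := -5 | ((9 * z) != (-4 - y)): true | x := 5 | result 25; compute2 runs q := -5 | (not ((9 * z) != (-4 - y))): false | result 25; both end at 25.
verdict: equivalent


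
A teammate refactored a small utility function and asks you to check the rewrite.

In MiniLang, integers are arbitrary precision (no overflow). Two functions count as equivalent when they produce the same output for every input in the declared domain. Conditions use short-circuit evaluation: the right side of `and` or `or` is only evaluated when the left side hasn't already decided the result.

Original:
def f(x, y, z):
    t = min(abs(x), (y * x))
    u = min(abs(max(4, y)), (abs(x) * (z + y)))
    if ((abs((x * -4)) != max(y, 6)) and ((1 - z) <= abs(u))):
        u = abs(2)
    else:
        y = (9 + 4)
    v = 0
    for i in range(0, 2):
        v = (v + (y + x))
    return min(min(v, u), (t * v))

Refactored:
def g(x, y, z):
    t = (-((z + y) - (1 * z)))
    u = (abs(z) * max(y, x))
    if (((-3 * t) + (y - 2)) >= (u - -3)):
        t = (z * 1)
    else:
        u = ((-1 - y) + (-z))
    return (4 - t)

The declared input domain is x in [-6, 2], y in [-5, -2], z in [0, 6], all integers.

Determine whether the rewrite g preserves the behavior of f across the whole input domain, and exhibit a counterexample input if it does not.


Not equivalent: x=-6, y=-5, z=0 separates them (-132 vs -1).
f: t := 6 | u := -30 | ((abs((x * -4)) != max(y, 6)) and ((1 - z) <= abs(u))): true | u := 2 | v := 0 | iter i=0: | v := -11 | iter i=1: | v := -22 | result -132
g: t := 5 | u := 0 | (((-3 * t) + (y - 2)) >= (u - -3)): false | u := 4 | result -1
verdict: not equivalent; witness: x=-6, y=-5, z=0


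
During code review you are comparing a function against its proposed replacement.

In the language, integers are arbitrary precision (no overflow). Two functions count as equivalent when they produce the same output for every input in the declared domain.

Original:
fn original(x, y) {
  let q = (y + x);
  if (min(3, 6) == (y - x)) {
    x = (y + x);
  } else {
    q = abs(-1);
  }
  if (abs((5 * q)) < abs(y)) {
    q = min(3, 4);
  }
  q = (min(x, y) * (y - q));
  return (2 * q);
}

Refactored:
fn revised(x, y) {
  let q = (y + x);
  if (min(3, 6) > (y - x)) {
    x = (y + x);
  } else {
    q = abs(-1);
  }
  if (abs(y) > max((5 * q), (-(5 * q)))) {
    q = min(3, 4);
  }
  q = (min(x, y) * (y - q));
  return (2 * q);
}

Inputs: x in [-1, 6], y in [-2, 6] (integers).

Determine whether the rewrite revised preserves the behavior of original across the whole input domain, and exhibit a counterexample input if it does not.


These are not equivalent — on x=-1, y=-2 the outputs split (12 vs -6).
original: q becomes -3; next (min(3, 6) == (y - x)) evaluates to false; next q becomes 1; next (abs((5 * q)) < abs(y)) evaluates to false; next q becomes 6; next final value 12
revised: q becomes -3; next (min(3, 6) > (y - x)) evaluates to true; next x becomes -3; next (abs(y) > max((5 * q), (-(5 * q)))) evaluates to false; next q becomes -3; next final value -6
verdict: not equivalent; witness: x=-1, y=-2


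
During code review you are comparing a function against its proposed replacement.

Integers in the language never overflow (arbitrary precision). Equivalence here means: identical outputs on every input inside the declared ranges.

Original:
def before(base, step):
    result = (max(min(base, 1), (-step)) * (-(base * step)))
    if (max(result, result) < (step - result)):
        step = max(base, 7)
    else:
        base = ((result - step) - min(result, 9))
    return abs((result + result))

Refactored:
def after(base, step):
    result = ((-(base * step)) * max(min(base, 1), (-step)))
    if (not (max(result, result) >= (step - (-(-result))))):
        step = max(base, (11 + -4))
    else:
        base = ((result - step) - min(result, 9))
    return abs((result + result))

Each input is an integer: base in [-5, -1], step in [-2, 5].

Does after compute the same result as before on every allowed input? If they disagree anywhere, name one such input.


Although constant usage differs; arithmetic usage differs; boolean connective usage differs; comparison usage differs, 40/40 inputs agree.
verdict: equivalent


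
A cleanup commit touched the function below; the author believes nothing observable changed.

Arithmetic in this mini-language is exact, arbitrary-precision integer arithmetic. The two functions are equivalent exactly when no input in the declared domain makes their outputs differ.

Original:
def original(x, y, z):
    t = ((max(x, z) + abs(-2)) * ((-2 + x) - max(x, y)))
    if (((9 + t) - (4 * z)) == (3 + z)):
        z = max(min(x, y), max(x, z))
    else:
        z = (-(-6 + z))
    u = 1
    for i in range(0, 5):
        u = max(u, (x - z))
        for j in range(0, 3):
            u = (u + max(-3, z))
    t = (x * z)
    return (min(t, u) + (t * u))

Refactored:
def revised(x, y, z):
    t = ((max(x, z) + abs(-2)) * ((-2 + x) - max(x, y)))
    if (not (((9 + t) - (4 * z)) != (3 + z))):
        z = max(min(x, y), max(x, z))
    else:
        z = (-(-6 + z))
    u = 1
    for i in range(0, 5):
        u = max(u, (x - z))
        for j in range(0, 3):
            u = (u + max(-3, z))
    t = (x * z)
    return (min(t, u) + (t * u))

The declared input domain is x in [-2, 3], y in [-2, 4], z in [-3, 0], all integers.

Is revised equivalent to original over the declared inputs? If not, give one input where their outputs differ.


The two are interchangeable: boolean connective usage differs, and comparison usage differs, and every declared input agrees.
Tracing x=2, y=-2, z=-3: original: t=-8, then (((9 + t) - (4 * z)) == (3 + z)) is false, then z=9, then u=1, then (i=0), then u=1, then (j=0), then u=10, then (j=1), then u=19, then (j=2), then u=28, then (i=1), then u=28, then (j=0), then u=37, then (j=1), then u=46, then (j=2), then u=55, then (i=2), then u=55, then (j=0), then u=64, then (j=1), then u=73, then (j=2), then u=82, then (i=3), then u=82, then (j=0), then u=91, then (j=1), then u=100, then (j=2), then u=109, then (i=4), then u=109, then (j=0), then u=118, then (j=1), then u=127, then (j=2), then u=136, then t=18, then returns 2466 | revised: t=-8, then (not (((9 + t) - (4 * z)) != (3 + z))) is false, then z=9, then u=1, then (i=0), then u=1, then (j=0), then u=10, then (j=1), then u=19, then (j=2), then u=28, then (i=1), then u=28, then (j=0), then u=37, then (j=1), then u=46, then (j=2), then u=55, then (i=2), then u=55, then (j=0), then u=64, then (j=1), then u=73, then (j=2), then u=82, then (i=3), then u=82, then (j=0), then u=91, then (j=1), then u=100, then (j=2), then u=109, then (i=4), then u=109, then (j=0), then u=118, then (j=1), then u=127, then (j=2), then u=136, then t=18, then returns 2466 — matching result 2466.
An exhaustive pass over the 168 declared inputs shows identical outputs.
verdict: equivalent


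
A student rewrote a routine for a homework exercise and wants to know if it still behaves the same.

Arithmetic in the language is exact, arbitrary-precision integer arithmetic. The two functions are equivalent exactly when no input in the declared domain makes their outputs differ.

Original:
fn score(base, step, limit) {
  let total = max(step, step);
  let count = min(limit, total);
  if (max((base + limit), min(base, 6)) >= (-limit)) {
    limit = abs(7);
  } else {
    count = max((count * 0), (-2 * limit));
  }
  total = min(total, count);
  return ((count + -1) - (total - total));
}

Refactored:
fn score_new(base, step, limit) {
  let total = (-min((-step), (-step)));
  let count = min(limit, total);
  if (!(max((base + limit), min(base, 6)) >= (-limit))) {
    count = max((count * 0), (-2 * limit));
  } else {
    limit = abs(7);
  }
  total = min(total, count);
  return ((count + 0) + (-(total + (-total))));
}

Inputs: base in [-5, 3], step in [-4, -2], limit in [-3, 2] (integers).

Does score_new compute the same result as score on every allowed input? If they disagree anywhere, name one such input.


There is a counterexample at base=-5, step=-4, limit=-3: 5 on one side, 6 on the other.
score: total = -4; count = -4; (max((base + limit), min(base, 6)) >= (-limit)) -> false; count = 6; total = -4; return 5
score_new: total = -4; count = -4; (!(max((base + limit), min(base, 6)) >= (-limit))) -> true; count = 6; total = -4; return 6
verdict: not equivalent; witness: base=-5, step=-4, limit=-3


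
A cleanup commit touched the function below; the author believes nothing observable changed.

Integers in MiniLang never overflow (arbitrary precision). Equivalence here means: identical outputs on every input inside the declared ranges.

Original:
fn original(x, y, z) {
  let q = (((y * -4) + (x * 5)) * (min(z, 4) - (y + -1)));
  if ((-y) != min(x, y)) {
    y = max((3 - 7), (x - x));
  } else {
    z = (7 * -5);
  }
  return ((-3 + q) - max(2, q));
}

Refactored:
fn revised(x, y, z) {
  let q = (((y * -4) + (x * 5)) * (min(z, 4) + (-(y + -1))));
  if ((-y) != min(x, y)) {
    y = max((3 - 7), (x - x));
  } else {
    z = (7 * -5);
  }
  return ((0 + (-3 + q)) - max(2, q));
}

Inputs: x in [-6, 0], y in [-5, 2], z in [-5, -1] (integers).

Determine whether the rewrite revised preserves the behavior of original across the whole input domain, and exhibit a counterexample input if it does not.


Reading the diff, among the changes: arithmetic usage differs, and constant usage differs.
As a probe, take x=-2, y=-1, z=-1: original runs q := -6 | ((-y) != min(x, y)): true | y := 0 | result -11; revised runs q := -6 | ((-y) != min(x, y)): true | y := 0 | result -11; both end at -11.
Every one of the 280 inputs gives matching results.
verdict: equivalent


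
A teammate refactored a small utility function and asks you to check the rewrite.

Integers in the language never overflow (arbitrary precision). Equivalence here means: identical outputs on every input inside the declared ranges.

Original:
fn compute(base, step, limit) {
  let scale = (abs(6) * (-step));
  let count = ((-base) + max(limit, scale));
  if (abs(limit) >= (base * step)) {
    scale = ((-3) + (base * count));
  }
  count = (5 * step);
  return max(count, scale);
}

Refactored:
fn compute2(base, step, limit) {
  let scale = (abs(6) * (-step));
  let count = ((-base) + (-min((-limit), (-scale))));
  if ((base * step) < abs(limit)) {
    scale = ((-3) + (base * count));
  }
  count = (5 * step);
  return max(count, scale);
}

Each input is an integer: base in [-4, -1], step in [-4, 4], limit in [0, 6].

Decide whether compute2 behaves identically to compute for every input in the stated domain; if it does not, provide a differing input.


These are not equivalent — on base=-4, step=-1, limit=4 the outputs split (-5 vs 6).
compute: scale becomes 6; next count becomes 10; next (abs(limit) >= (base * step)) evaluates to true; next scale becomes -43; next count becomes -5; next final value -5
compute2: scale becomes 6; next count becomes 10; next ((base * step) < abs(limit)) evaluates to false; next count becomes -5; next final value 6
verdict: not equivalent; witness: base=-4, step=-1, limit=4


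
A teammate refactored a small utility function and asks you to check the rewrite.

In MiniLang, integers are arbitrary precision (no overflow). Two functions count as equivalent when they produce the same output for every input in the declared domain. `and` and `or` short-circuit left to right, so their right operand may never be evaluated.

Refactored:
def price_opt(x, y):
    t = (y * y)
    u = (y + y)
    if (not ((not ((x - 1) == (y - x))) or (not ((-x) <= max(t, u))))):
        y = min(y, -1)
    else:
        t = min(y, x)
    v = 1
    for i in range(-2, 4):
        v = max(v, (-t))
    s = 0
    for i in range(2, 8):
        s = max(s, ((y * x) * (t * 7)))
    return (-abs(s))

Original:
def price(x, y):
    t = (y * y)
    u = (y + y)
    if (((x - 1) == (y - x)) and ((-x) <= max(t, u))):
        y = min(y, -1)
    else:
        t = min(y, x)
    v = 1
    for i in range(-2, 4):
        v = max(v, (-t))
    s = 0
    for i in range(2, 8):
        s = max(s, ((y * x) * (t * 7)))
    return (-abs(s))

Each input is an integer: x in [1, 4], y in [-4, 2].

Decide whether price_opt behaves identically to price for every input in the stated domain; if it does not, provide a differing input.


Changes here: boolean connective usage differs; the full 28-point sweep finds no disagreement.
verdict: equivalent


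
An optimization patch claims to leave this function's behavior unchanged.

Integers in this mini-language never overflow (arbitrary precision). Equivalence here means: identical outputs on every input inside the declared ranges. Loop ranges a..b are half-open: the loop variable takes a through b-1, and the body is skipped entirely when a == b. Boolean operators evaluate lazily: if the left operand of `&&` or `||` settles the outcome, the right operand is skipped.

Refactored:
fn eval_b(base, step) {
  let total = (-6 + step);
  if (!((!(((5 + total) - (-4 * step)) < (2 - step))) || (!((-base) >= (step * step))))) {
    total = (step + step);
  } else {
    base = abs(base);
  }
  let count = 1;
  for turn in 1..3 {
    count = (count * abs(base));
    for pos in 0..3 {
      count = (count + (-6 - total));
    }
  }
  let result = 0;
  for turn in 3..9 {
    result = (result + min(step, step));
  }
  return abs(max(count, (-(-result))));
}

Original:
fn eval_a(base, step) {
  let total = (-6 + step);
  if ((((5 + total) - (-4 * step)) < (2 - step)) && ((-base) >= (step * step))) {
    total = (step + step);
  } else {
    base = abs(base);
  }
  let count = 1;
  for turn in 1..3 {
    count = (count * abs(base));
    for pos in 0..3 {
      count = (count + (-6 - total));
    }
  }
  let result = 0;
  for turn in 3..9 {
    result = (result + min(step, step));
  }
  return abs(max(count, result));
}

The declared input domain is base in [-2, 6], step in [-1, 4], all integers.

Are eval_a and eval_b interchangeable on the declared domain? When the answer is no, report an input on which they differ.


This is a faithful refactor — boolean connective usage differs, but the computed results match everywhere.
As a probe, take base=5, step=0: eval_a runs total := -6 | ((((5 + total) - (-4 * step)) < (2 - step)) && ((-base) >= (step * step))): false | base := 5 | count := 1 | iter turn=1: | count := 5 | iter pos=0: | count := 5 | iter pos=1: | count := 5 | iter pos=2: | count := 5 | iter turn=2: | count := 25 | iter pos=0: | count := 25 | iter pos=1: | count := 25 | iter pos=2: | count := 25 | result := 0 | iter turn=3: | result := 0 | iter turn=4: | result := 0 | iter turn=5: | result := 0 | iter turn=6: | result := 0 | iter turn=7: | result := 0 | iter turn=8: | result := 0 | result 25; eval_b runs total := -6 | (!((!(((5 + total) - (-4 * step)) < (2 - step))) || (!((-base) >= (step * step))))): false | base := 5 | count := 1 | iter turn=1: | count := 5 | iter pos=0: | count := 5 | iter pos=1: | count := 5 | iter pos=2: | count := 5 | iter turn=2: | count := 25 | iter pos=0: | count := 25 | iter pos=1: | count := 25 | iter pos=2: | count := 25 | result := 0 | iter turn=3: | result := 0 | iter turn=4: | result := 0 | iter turn=5: | result := 0 | iter turn=6: | result := 0 | iter turn=7: | result := 0 | iter turn=8: | result := 0 | result 25; both end at 25.
Sweeping the whole domain (54 inputs) finds no disagreement.
verdict: equivalent


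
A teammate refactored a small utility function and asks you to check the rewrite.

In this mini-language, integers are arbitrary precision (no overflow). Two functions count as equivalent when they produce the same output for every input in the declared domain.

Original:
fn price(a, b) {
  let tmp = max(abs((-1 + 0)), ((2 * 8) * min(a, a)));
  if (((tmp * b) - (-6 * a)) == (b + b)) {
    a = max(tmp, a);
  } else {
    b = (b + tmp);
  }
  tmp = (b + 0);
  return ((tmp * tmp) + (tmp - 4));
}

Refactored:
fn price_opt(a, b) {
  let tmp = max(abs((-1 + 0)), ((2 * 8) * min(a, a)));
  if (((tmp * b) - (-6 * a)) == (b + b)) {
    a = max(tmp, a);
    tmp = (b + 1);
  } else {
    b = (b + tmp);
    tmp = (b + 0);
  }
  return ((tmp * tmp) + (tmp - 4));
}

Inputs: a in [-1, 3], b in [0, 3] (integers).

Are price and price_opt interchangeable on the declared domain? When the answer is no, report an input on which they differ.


Not equivalent: a=0, b=0 separates them (-4 vs -2).
price: tmp=1, then (((tmp * b) - (-6 * a)) == (b + b)) is true, then a=1, then tmp=0, then returns -4
price_opt: tmp=1, then (((tmp * b) - (-6 * a)) == (b + b)) is true, then a=1, then tmp=1, then returns -2
verdict: not equivalent; witness: a=0, b=0


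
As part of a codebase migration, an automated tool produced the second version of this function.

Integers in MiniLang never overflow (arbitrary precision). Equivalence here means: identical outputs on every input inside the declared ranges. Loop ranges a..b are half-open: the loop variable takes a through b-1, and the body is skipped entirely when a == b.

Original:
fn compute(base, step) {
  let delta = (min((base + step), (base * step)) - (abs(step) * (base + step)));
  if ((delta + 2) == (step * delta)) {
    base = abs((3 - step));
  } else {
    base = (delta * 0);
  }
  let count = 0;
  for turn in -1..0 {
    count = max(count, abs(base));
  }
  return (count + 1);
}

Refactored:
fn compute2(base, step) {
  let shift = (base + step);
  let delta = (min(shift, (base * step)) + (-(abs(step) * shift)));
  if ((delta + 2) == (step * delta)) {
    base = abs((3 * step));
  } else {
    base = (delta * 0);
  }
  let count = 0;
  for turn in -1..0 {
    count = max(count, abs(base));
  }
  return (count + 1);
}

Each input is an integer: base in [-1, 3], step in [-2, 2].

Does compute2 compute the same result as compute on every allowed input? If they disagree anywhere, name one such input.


Try base=1, step=-1.
compute: delta becomes -1; next ((delta + 2) == (step * delta)) evaluates to true; next base becomes 4; next count becomes 0; next at turn=-1:; next count becomes 4; next final value 5
compute2: shift becomes 0; next delta becomes -1; next ((delta + 2) == (step * delta)) evaluates to true; next base becomes 3; next count becomes 0; next at turn=-1:; next count becomes 3; next final value 4
5 vs 4 — the two versions disagree here.
verdict: not equivalent; witness: base=1, step=-1


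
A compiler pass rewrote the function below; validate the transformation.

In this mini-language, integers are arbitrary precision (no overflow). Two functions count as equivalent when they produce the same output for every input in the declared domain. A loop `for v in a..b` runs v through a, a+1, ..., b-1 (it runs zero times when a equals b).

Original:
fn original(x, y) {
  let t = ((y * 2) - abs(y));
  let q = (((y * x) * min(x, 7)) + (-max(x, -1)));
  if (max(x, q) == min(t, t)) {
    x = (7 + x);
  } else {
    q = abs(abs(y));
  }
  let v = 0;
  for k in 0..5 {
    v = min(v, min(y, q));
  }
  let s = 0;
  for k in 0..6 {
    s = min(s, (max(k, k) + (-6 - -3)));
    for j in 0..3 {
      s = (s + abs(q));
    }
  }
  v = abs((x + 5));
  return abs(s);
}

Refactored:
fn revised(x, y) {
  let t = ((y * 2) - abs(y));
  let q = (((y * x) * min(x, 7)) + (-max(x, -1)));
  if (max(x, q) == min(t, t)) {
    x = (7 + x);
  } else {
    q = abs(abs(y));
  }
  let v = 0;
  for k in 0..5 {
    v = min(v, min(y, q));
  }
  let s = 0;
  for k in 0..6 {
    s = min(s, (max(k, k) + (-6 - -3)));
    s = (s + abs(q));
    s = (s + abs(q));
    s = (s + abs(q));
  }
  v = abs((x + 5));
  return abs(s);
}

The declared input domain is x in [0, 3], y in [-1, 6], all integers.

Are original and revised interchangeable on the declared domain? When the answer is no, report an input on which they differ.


Reading the diff, among the changes: loop structure differs; and statement counts differ; and min/max/abs usage differs; and arithmetic usage differs; and local variable names differ.
As a probe, take x=1, y=5: original runs t=5, then q=4, then (max(x, q) == min(t, t)) is false, then q=5, then v=0, then (k=0), then v=0, then (k=1), then v=0, then (k=2), then v=0, then (k=3), then v=0, then (k=4), then v=0, then s=0, then (k=0), then s=-3, then (j=0), then s=2, then (j=1), then s=7, then (j=2), then s=12, then (k=1), then s=-2, then (j=0), then s=3, then (j=1), then s=8, then (j=2), then s=13, then (k=2), then s=-1, then (j=0), then s=4, then (j=1), then s=9, then (j=2), then s=14, then (k=3), then s=0, then (j=0), then s=5, then (j=1), then s=10, then (j=2), then s=15, then (k=4), then s=1, then (j=0), then s=6, then (j=1), then s=11, then (j=2), then s=16, then (k=5), then s=2, then (j=0), then s=7, then (j=1), then s=12, then (j=2), then s=17, then v=6, then returns 17; revised runs t=5, then q=4, then (max(x, q) == min(t, t)) is false, then q=5, then v=0, then (k=0), then v=0, then (k=1), then v=0, then (k=2), then v=0, then (k=3), then v=0, then (k=4), then v=0, then s=0, then (k=0), then s=-3, then s=2, then s=7, then s=12, then (k=1), then s=-2, then s=3, then s=8, then s=13, then (k=2), then s=-1, then s=4, then s=9, then s=14, then (k=3), then s=0, then s=5, then s=10, then s=15, then (k=4), then s=1, then s=6, then s=11, then s=16, then (k=5), then s=2, then s=7, then s=12, then s=17, then v=6, then returns 17; both end at 17.
Sweeping the whole domain (32 inputs) finds no disagreement.
verdict: equivalent


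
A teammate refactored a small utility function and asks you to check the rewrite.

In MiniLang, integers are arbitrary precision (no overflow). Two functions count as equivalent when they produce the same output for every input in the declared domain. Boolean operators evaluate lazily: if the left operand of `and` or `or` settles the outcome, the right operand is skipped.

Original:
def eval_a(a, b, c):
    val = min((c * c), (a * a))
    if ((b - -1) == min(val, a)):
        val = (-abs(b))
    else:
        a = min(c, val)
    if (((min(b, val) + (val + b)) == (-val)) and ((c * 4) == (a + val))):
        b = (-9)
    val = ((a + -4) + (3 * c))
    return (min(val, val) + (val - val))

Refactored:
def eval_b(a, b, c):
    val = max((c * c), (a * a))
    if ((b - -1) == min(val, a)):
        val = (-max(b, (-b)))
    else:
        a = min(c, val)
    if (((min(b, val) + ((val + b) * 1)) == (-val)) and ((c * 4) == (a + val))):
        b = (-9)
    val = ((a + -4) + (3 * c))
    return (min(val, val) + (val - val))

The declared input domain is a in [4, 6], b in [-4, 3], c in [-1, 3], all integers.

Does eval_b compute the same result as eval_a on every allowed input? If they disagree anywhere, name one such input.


a=4, b=-1, c=0 yields 0 from eval_a but -4 from eval_b.
verdict: not equivalent; witness: a=4, b=-1, c=0


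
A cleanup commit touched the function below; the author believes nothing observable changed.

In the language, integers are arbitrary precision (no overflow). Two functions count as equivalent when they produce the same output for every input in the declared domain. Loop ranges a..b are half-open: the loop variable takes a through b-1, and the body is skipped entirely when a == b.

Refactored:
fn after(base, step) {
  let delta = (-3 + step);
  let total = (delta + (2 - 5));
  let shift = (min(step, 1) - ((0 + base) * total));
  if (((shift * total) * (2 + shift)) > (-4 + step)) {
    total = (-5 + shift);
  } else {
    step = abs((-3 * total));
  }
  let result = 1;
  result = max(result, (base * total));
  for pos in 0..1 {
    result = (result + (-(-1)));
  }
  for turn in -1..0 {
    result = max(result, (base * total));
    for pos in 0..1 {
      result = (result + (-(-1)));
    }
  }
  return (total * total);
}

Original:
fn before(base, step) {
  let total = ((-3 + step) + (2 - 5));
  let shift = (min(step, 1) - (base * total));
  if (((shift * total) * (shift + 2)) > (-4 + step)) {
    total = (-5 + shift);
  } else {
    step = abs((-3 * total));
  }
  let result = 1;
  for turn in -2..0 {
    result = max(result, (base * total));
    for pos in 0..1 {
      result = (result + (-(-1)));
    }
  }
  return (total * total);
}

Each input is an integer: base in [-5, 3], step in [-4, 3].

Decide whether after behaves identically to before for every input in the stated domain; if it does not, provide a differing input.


The two versions differ — the changes include constant usage differs; local variable names differ; statement counts differ; loop structure differs; min/max/abs usage differs; arithmetic usage differs.
Tracing base=2, step=-1: before: total=-7, then shift=13, then (((shift * total) * (shift + 2)) > (-4 + step)) is false, then step=21, then result=1, then (turn=-2), then result=1, then (pos=0), then result=2, then (turn=-1), then result=2, then (pos=0), then result=3, then returns 49 | after: delta=-4, then total=-7, then shift=13, then (((shift * total) * (2 + shift)) > (-4 + step)) is false, then step=21, then result=1, then result=1, then (pos=0), then result=2, then (turn=-1), then result=2, then (pos=0), then result=3, then returns 49 — matching result 49.
Sweeping the whole domain (72 inputs) finds no disagreement.
verdict: equivalent


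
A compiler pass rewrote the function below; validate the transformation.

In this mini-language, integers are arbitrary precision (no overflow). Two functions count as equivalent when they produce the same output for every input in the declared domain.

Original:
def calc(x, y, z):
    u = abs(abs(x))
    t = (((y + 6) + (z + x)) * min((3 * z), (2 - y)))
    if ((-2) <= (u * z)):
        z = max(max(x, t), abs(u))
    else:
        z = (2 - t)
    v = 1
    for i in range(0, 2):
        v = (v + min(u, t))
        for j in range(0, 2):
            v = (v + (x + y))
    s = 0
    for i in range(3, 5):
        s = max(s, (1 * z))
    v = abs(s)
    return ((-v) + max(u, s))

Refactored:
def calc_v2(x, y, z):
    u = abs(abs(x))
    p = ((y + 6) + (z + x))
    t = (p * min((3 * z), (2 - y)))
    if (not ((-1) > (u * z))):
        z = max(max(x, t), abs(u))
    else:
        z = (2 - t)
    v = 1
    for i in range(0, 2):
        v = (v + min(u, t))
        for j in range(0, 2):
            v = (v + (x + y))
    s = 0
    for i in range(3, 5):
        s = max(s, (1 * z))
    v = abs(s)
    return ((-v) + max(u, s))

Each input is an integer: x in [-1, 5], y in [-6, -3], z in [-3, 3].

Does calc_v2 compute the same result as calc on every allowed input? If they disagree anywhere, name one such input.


At x=-1, y=-6, z=-2: calc gives 0, calc_v2 gives 1.
verdict: not equivalent; witness: x=-1, y=-6, z=-2


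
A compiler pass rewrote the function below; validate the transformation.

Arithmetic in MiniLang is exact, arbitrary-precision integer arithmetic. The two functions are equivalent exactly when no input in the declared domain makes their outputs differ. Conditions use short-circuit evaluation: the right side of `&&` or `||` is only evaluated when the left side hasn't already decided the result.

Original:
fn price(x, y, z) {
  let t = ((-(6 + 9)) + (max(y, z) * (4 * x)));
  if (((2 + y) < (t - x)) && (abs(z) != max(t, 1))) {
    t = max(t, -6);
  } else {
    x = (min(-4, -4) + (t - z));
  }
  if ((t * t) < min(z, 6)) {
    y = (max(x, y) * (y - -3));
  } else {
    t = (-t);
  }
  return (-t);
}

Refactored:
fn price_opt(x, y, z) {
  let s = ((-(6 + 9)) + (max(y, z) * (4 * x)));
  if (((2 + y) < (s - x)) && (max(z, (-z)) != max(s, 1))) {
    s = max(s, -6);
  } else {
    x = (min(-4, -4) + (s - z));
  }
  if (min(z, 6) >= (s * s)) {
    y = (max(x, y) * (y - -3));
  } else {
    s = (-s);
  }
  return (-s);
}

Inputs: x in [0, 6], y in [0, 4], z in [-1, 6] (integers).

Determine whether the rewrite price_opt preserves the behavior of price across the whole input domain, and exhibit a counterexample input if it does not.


Input x=1, y=4, z=1: 1 from price versus -1 from price_opt.
verdict: not equivalent; witness: x=1, y=4, z=1
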